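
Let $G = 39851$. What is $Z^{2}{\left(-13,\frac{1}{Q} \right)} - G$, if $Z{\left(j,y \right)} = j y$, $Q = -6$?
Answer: $- \frac{1434467}{36} \approx -39846.0$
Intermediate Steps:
$Z^{2}{\left(-13,\frac{1}{Q} \right)} - G = \left(- \frac{13}{-6}\right)^{2} - 39851 = \left(\left(-13\right) \left(- \frac{1}{6}\right)\right)^{2} - 39851 = \left(\frac{13}{6}\right)^{2} - 39851 = \frac{169}{36} - 39851 = - \frac{1434467}{36}$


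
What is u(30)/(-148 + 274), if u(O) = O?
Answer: 5/21 ≈ 0.23810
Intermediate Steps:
u(30)/(-148 + 274) = 30/(-148 + 274) = 30/126 = 30*(1/126) = 5/21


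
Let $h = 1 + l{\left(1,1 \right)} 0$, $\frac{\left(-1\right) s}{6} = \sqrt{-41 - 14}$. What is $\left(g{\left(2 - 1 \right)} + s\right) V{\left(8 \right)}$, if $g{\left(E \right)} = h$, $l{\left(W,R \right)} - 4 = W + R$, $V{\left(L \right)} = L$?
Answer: $8 - 48 i \sqrt{55} \approx 8.0 - 355.98 i$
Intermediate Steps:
$s = - 6 i \sqrt{55}$ ($s = - 6 \sqrt{-41 - 14} = - 6 \sqrt{-55} = - 6 i \sqrt{55} \approx - 44.497 i$)
$l{\left(W,R \right)} = 4 + R + W$ ($l{\left(W,R \right)} = 4 + \left(W + R\right) = 4 + \left(R + W\right) = 4 + R + W$)
$h = 1$ ($h = 1 + \left(4 + 1 + 1\right) 0 = 1 + 6 \cdot 0 = 1 + 0 = 1$)
$g{\left(E \right)} = 1$
$\left(g{\left(2 - 1 \right)} + s\right) V{\left(8 \right)} = \left(1 - 6 i \sqrt{55}\right) 8 = 8 - 48 i \sqrt{55}$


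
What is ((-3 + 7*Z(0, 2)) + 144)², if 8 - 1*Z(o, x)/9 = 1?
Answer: 338724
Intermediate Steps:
Z(o, x) = 63 (Z(o, x) = 72 - 9*1 = 72 - 9 = 63)
((-3 + 7*Z(0, 2)) + 144)² = ((-3 + 7*63) + 144)² = ((-3 + 441) + 144)² = (438 + 144)² = 582² = 338724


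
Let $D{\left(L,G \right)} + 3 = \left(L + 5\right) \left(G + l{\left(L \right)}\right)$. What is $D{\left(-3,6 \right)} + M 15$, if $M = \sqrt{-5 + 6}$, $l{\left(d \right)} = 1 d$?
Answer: $18$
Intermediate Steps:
$l{\left(d \right)} = d$
$D{\left(L,G \right)} = -3 + \left(5 + L\right) \left(G + L\right)$ ($D{\left(L,G \right)} = -3 + \left(L + 5\right) \left(G + L\right) = -3 + \left(5 + L\right) \left(G + L\right)$)
$M = 1$ ($M = \sqrt{1} = 1$)
$D{\left(-3,6 \right)} + M 15 = \left(-3 + \left(-3\right)^{2} + 5 \cdot 6 + 5 \left(-3\right) + 6 \left(-3\right)\right) + 1 \cdot 15 = \left(-3 + 9 + 30 - 15 - 18\right) + 15 = 3 + 15 = 18$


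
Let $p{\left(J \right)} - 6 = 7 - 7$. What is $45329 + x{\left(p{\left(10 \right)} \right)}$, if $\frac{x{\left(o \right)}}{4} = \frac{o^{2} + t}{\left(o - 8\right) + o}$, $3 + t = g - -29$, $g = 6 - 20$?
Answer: $45377$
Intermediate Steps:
$g = -14$ ($g = 6 - 20 = -14$)
$p{\left(J \right)} = 6$ ($p{\left(J \right)} = 6 + \left(7 - 7\right) = 6 + 0 = 6$)
$t = 12$ ($t = -3 - -15 = -3 + \left(-14 + 29\right) = -3 + 15 = 12$)
$x{\left(o \right)} = \frac{4 \left(12 + o^{2}\right)}{-8 + 2 o}$ ($x{\left(o \right)} = 4 \frac{o^{2} + 12}{\left(o - 8\right) + o} = 4 \frac{12 + o^{2}}{\left(o - 8\right) + o} = 4 \frac{12 + o^{2}}{\left(-8 + o\right) + o} = 4 \frac{12 + o^{2}}{-8 + 2 o} = \frac{4 \left(12 + o^{2}\right)}{-8 + 2 o}$)
$45329 + x{\left(p{\left(10 \right)} \right)} = 45329 + \frac{2 \left(12 + 6^{2}\right)}{-4 + 6} = 45329 + \frac{2 \left(12 + 36\right)}{2} = 45329 + 2 \cdot \frac{1}{2} \cdot 48 = 45329 + 48 = 45377$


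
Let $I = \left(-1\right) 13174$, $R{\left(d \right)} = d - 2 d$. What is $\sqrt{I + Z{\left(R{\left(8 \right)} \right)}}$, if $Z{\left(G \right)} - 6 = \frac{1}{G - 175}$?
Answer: $\frac{i \sqrt{440983335}}{183} \approx 114.75 i$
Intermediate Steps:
$R{\left(d \right)} = - d$
$Z{\left(G \right)} = 6 + \frac{1}{-175 + G}$ ($Z{\left(G \right)} = 6 + \frac{1}{G - 175} = 6 + \frac{1}{-175 + G}$)
$I = -13174$
$\sqrt{I + Z{\left(R{\left(8 \right)} \right)}} = \sqrt{-13174 + \frac{-1049 + 6 \left(\left(-1\right) 8\right)}{-175 - 8}} = \sqrt{-13174 + \frac{-1049 + 6 \left(-8\right)}{-175 - 8}} = \sqrt{-13174 + \frac{-1049 - 48}{-183}} = \sqrt{-13174 - - \frac{1097}{183}} = \sqrt{-13174 + \frac{1097}{183}} = \sqrt{- \frac{2409745}{183}} = \frac{i \sqrt{440983335}}{183}$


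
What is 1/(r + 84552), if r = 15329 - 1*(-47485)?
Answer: 1/147366 ≈ 6.7858e-6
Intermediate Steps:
r = 62814 (r = 15329 + 47485 = 62814)
1/(r + 84552) = 1/(62814 + 84552) = 1/147366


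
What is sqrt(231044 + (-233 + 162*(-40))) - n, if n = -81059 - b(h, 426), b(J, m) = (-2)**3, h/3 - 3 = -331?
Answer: 81051 + sqrt(224331) ≈ 81525.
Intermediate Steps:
h = -984 (h = 9 + 3*(-331) = 9 - 993 = -984)
b(J, m) = -8
n = -81051 (n = -81059 - 1*(-8) = -81059 + 8 = -81051)
sqrt(231044 + (-233 + 162*(-40))) - n = sqrt(231044 + (-233 + 162*(-40))) - 1*(-81051) = sqrt(231044 + (-233 - 6480)) + 81051 = sqrt(231044 - 6713) + 81051 = sqrt(224331) + 81051 = 81051 + sqrt(224331)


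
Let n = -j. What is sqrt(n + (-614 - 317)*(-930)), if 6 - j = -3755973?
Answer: I*sqrt(2890149) ≈ 1700.0*I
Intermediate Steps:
j = 3755979 (j = 6 - 1*(-3755973) = 6 + 3755973 = 3755979)
n = -3755979 (n = -1*3755979 = -3755979)
sqrt(n + (-614 - 317)*(-930)) = sqrt(-3755979 + (-614 - 317)*(-930)) = sqrt(-3755979 - 931*(-930)) = sqrt(-3755979 + 865830) = sqrt(-2890149) = I*sqrt(2890149)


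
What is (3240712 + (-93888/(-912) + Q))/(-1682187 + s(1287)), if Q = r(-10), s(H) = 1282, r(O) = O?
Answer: -61575294/31937195 ≈ -1.9280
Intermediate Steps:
Q = -10
(3240712 + (-93888/(-912) + Q))/(-1682187 + s(1287)) = (3240712 + (-93888/(-912) - 10))/(-1682187 + 1282) = (3240712 + (-93888*(-1)/912 - 10))/(-1680905) = (3240712 + (-192*(-163/304) - 10))*(-1/1680905) = (3240712 + (1956/19 - 10))*(-1/1680905) = (3240712 + 1766/19)*(-1/1680905) = (61575294/19)*(-1/1680905) = -61575294/31937195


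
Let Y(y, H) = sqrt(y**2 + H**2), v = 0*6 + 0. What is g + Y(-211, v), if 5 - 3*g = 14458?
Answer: -13820/3 ≈ -4606.7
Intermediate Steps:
v = 0 (v = 0 + 0 = 0)
g = -14453/3 (g = 5/3 - 1/3*14458 = 5/3 - 14458/3 = -14453/3 ≈ -4817.7)
Y(y, H) = sqrt(H**2 + y**2)
g + Y(-211, v) = -14453/3 + sqrt(0**2 + (-211)**2) = -14453/3 + sqrt(0 + 44521) = -14453/3 + sqrt(44521) = -14453/3 + 211 = -13820/3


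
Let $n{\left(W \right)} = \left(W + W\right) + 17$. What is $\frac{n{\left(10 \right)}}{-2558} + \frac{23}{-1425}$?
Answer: $- \frac{111559}{3645150} \approx -0.030605$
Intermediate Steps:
$n{\left(W \right)} = 17 + 2 W$ ($n{\left(W \right)} = 2 W + 17 = 17 + 2 W$)
$\frac{n{\left(10 \right)}}{-2558} + \frac{23}{-1425} = \frac{17 + 2 \cdot 10}{-2558} + \frac{23}{-1425} = \left(17 + 20\right) \left(- \frac{1}{2558}\right) + 23 \left(- \frac{1}{1425}\right) = 37 \left(- \frac{1}{2558}\right) - \frac{23}{1425} = - \frac{37}{2558} - \frac{23}{1425} = - \frac{111559}{3645150}$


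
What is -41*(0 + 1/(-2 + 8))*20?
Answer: -410/3 ≈ -136.67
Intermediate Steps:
-41*(0 + 1/(-2 + 8))*20 = -41*(0 + 1/6)*20 = -41*1/6*20 = -41/6*20 = -410/3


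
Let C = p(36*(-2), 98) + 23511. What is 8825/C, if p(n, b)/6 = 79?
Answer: 1765/4797 ≈ 0.36794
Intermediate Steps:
p(n, b) = 474 (p(n, b) = 6*79 = 474)
C = 23985 (C = 474 + 23511 = 23985)
8825/C = 8825/23985 = 8825*(1/23985) = 1765/4797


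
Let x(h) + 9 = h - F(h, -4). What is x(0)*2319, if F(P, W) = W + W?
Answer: -2319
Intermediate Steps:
F(P, W) = 2*W
x(h) = -1 + h (x(h) = -9 + (h - 2*(-4)) = -9 + (h - 1*(-8)) = -9 + (h + 8) = -9 + (8 + h) = -1 + h)
x(0)*2319 = (-1 + 0)*2319 = -1*2319 = -2319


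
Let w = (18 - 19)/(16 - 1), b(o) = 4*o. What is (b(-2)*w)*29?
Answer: 232/15 ≈ 15.467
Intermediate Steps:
w = -1/15 ≈ -0.066667
(b(-2)*w)*29 = ((4*(-2))*(-1/15))*29 = -8*(-1/15)*29 = (8/15)*29 = 232/15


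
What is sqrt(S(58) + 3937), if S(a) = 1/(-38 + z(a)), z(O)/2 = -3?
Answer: sqrt(1905497)/22 ≈ 62.745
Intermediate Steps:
z(O) = -6 (z(O) = 2*(-3) = -6)
S(a) = -1/44 (S(a) = 1/(-38 - 6) = 1/(-44) = -1/44)
sqrt(S(58) + 3937) = sqrt(-1/44 + 3937) = sqrt(173227/44) = sqrt(1905497)/22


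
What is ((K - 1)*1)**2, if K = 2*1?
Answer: 1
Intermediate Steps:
K = 2
((K - 1)*1)**2 = ((2 - 1)*1)**2 = (1*1)**2 = 1**2 = 1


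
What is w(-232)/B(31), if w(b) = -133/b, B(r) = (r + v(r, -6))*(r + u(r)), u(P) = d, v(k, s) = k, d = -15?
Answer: 133/230144 ≈ 0.00057790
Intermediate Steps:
u(P) = -15
B(r) = 2*r*(-15 + r) (B(r) = (r + r)*(r - 15) = (2*r)*(-15 + r) = 2*r*(-15 + r))
w(-232)/B(31) = (-133/(-232))/((2*31*(-15 + 31))) = (-133*(-1/232))/((2*31*16)) = (133/232)/992 = (133/232)*(1/992) = 133/230144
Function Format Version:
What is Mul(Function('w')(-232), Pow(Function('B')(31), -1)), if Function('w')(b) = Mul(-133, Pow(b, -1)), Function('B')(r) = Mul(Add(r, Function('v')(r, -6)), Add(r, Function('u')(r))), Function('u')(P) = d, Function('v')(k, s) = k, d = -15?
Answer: Rational(133, 230144) ≈ 0.00057790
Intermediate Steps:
Function('u')(P) = -15
Function('B')(r) = Mul(2, r, Add(-15, r)) (Function('B')(r) = Mul(Add(r, r), Add(r, -15)) = Mul(Mul(2, r), Add(-15, r)) = Mul(2, r, Add(-15, r)))
Mul(Function('w')(-232), Pow(Function('B')(31), -1)) = Mul(Mul(-133, Pow(-232, -1)), Pow(Mul(2, 31, Add(-15, 31)), -1)) = Mul(Mul(-133, Rational(-1, 232)), Pow(Mul(2, 31, 16), -1)) = Mul(Rational(133, 232), Pow(992, -1)) = Mul(Rational(133, 232), Rational(1, 992)) = Rational(133, 230144)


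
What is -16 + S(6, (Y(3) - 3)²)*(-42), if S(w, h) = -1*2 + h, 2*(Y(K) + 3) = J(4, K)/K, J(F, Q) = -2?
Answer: -4850/3 ≈ -1616.7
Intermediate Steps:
Y(K) = -3 - 1/K (Y(K) = -3 + (-2/K)/2 = -3 - 1/K)
S(w, h) = -2 + h
-16 + S(6, (Y(3) - 3)²)*(-42) = -16 + (-2 + ((-3 - 1/3) - 3)²)*(-42) = -16 + (-2 + ((-3 - 1*⅓) - 3)²)*(-42) = -16 + (-2 + ((-3 - ⅓) - 3)²)*(-42) = -16 + (-2 + (-10/3 - 3)²)*(-42) = -16 + (-2 + (-19/3)²)*(-42) = -16 + (-2 + 361/9)*(-42) = -16 + (343/9)*(-42) = -16 - 4802/3 = -4850/3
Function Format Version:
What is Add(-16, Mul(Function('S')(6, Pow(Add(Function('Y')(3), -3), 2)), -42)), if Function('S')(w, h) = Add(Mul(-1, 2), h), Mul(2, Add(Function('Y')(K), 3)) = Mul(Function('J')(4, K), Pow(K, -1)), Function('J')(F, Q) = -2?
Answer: Rational(-4850, 3) ≈ -1616.7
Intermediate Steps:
Function('Y')(K) = Add(-3, Mul(-1, Pow(K, -1))) (Function('Y')(K) = Add(-3, Mul(Rational(1, 2), Mul(-2, Pow(K, -1)))) = Add(-3, Mul(-1, Pow(K, -1))))
Function('S')(w, h) = Add(-2, h)
Add(-16, Mul(Function('S')(6, Pow(Add(Function('Y')(3), -3), 2)), -42)) = Add(-16, Mul(Add(-2, Pow(Add(Add(-3, Mul(-1, Pow(3, -1))), -3), 2)), -42)) = Add(-16, Mul(Add(-2, Pow(Add(Add(-3, Mul(-1, Rational(1, 3))), -3), 2)), -42)) = Add(-16, Mul(Add(-2, Pow(Add(Add(-3, Rational(-1, 3)), -3), 2)), -42)) = Add(-16, Mul(Add(-2, Pow(Add(Rational(-10, 3), -3), 2)), -42)) = Add(-16, Mul(Add(-2, Pow(Rational(-19, 3), 2)), -42)) = Add(-16, Mul(Add(-2, Rational(361, 9)), -42)) = Add(-16, Mul(Rational(343, 9), -42)) = Add(-16, Rational(-4802, 3)) = Rational(-4850, 3)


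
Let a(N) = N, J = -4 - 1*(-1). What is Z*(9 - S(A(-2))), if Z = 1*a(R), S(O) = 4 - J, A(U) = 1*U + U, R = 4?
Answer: 8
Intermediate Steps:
J = -3 (J = -4 + 1 = -3)
A(U) = 2*U (A(U) = U + U = 2*U)
S(O) = 7 (S(O) = 4 - 1*(-3) = 4 + 3 = 7)
Z = 4 (Z = 1*4 = 4)
Z*(9 - S(A(-2))) = 4*(9 - 1*7) = 4*(9 - 7) = 4*2 = 8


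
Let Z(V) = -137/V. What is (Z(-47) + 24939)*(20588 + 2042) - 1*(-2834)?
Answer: 26528603298/47 ≈ 5.6444e+8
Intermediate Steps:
(Z(-47) + 24939)*(20588 + 2042) - 1*(-2834) = (-137/(-47) + 24939)*(20588 + 2042) - 1*(-2834) = (-137*(-1/47) + 24939)*22630 + 2834 = (137/47 + 24939)*22630 + 2834 = (1172270/47)*22630 + 2834 = 26528470100/47 + 2834 = 26528603298/47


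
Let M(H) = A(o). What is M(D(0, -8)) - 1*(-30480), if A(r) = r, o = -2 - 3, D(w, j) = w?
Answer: 30475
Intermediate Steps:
o = -5
M(H) = -5
M(D(0, -8)) - 1*(-30480) = -5 - 1*(-30480) = -5 + 30480 = 30475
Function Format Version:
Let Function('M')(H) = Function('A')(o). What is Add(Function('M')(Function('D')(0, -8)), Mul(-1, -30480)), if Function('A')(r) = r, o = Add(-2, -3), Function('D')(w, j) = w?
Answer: 30475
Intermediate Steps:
o = -5
Function('M')(H) = -5
Add(Function('M')(Function('D')(0, -8)), Mul(-1, -30480)) = Add(-5, Mul(-1, -30480)) = Add(-5, 30480) = 30475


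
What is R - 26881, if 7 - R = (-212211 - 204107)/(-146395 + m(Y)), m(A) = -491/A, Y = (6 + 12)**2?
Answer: -1274835112686/47432471 ≈ -26877.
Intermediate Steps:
Y = 324 (Y = 18**2 = 324)
R = 197140265/47432471 (R = 7 - (-212211 - 204107)/(-146395 - 491/324) = 7 - (-416318)/(-146395 - 491*1/324) = 7 - (-416318)/(-146395 - 491/324) = 7 - (-416318)/(-47432471/324) = 7 - (-416318)*(-324)/47432471 = 7 - 1*134887032/47432471 = 7 - 134887032/47432471 = 197140265/47432471 ≈ 4.1562)
R - 26881 = 197140265/47432471 - 26881 = -1274835112686/47432471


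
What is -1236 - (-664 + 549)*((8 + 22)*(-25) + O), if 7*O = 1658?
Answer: -421732/7 ≈ -60247.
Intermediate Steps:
O = 1658/7 (O = (⅐)*1658 = 1658/7 ≈ 236.86)
-1236 - (-664 + 549)*((8 + 22)*(-25) + O) = -1236 - (-664 + 549)*((8 + 22)*(-25) + 1658/7) = -1236 - (-115)*(30*(-25) + 1658/7) = -1236 - (-115)*(-750 + 1658/7) = -1236 - (-115)*(-3592)/7 = -1236 - 1*413080/7 = -1236 - 413080/7 = -421732/7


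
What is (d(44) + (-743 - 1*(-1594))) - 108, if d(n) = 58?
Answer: 801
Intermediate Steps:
(d(44) + (-743 - 1*(-1594))) - 108 = (58 + (-743 - 1*(-1594))) - 108 = (58 + (-743 + 1594)) - 108 = (58 + 851) - 108 = 909 - 108 = 801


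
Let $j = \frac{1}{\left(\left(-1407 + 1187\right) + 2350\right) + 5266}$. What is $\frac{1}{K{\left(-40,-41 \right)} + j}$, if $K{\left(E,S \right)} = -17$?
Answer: $- \frac{7396}{125731} \approx -0.058824$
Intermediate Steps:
$j = \frac{1}{7396}$ ($j = \frac{1}{\left(-220 + 2350\right) + 5266} = \frac{1}{2130 + 5266} = \frac{1}{7396} \approx 0.00013521$)
$\frac{1}{K{\left(-40,-41 \right)} + j} = \frac{1}{-17 + \frac{1}{7396}} = \frac{1}{- \frac{125731}{7396}} = - \frac{7396}{125731}$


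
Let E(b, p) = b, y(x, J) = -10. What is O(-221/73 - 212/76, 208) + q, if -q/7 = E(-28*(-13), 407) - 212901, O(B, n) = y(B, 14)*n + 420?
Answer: 1486099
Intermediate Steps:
O(B, n) = 420 - 10*n (O(B, n) = -10*n + 420 = 420 - 10*n)
q = 1487759 (q = -7*(-28*(-13) - 212901) = -7*(364 - 212901) = -7*(-212537) = 1487759)
O(-221/73 - 212/76, 208) + q = (420 - 10*208) + 1487759 = (420 - 2080) + 1487759 = -1660 + 1487759 = 1486099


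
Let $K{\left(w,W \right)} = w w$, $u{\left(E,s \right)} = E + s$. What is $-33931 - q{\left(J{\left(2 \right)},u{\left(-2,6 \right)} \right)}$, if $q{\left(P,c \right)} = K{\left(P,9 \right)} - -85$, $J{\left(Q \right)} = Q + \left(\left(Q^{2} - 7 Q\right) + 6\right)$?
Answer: $-34020$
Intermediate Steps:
$K{\left(w,W \right)} = w^{2}$
$J{\left(Q \right)} = 6 + Q^{2} - 6 Q$ ($J{\left(Q \right)} = Q + \left(6 + Q^{2} - 7 Q\right) = 6 + Q^{2} - 6 Q$)
$q{\left(P,c \right)} = 85 + P^{2}$ ($q{\left(P,c \right)} = P^{2} - -85 = P^{2} + 85 = 85 + P^{2}$)
$-33931 - q{\left(J{\left(2 \right)},u{\left(-2,6 \right)} \right)} = -33931 - \left(85 + \left(6 + 2^{2} - 12\right)^{2}\right) = -33931 - \left(85 + \left(6 + 4 - 12\right)^{2}\right) = -33931 - \left(85 + \left(-2\right)^{2}\right) = -33931 - \left(85 + 4\right) = -33931 - 89 = -34020$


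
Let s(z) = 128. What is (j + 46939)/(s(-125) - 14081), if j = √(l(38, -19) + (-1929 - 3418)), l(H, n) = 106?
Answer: -46939/13953 - I*√5241/13953 ≈ -3.3641 - 0.0051885*I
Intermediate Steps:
j = I*√5241 (j = √(106 + (-1929 - 3418)) = √(106 - 5347) = √(-5241) = I*√5241 ≈ 72.395*I)
(j + 46939)/(s(-125) - 14081) = (I*√5241 + 46939)/(128 - 14081) = (46939 + I*√5241)/(-13953) = (46939 + I*√5241)*(-1/13953) = -46939/13953 - I*√5241/13953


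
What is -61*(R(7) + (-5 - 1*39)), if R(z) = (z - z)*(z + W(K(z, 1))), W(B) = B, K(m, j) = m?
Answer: 2684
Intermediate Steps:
R(z) = 0 (R(z) = (z - z)*(z + z) = 0*(2*z) = 0)
-61*(R(7) + (-5 - 1*39)) = -61*(0 + (-5 - 1*39)) = -61*(0 + (-5 - 39)) = -61*(0 - 44) = -61*(-44) = 2684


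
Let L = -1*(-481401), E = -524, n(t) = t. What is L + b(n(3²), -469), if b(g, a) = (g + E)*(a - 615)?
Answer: 1039661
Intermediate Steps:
b(g, a) = (-615 + a)*(-524 + g) (b(g, a) = (g - 524)*(a - 615) = (-524 + g)*(-615 + a) = (-615 + a)*(-524 + g))
L = 481401
L + b(n(3²), -469) = 481401 + (322260 - 615*3² - 524*(-469) - 469*3²) = 481401 + (322260 - 615*9 + 245756 - 469*9) = 481401 + (322260 - 5535 + 245756 - 4221) = 481401 + 558260 = 1039661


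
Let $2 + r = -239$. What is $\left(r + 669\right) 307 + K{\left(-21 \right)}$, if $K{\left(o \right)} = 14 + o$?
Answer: $131389$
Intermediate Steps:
$r = -241$ ($r = -2 - 239 = -241$)
$\left(r + 669\right) 307 + K{\left(-21 \right)} = \left(-241 + 669\right) 307 + \left(14 - 21\right) = 428 \cdot 307 - 7 = 131396 - 7 = 131389$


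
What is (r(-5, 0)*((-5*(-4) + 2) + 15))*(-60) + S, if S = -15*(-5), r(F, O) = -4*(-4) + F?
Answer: -24345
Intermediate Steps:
r(F, O) = 16 + F
S = 75
(r(-5, 0)*((-5*(-4) + 2) + 15))*(-60) + S = ((16 - 5)*((-5*(-4) + 2) + 15))*(-60) + 75 = (11*((20 + 2) + 15))*(-60) + 75 = (11*(22 + 15))*(-60) + 75 = (11*37)*(-60) + 75 = 407*(-60) + 75 = -24420 + 75 = -24345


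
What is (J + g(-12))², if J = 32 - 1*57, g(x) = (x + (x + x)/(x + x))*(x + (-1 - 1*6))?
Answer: 33856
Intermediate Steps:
g(x) = (1 + x)*(-7 + x) (g(x) = (x + (2*x)/((2*x)))*(x + (-1 - 6)) = (x + (2*x)*(1/(2*x)))*(x - 7) = (x + 1)*(-7 + x) = (1 + x)*(-7 + x))
J = -25 (J = 32 - 57 = -25)
(J + g(-12))² = (-25 + (-7 + (-12)² - 6*(-12)))² = (-25 + (-7 + 144 + 72))² = (-25 + 209)² = 184² = 33856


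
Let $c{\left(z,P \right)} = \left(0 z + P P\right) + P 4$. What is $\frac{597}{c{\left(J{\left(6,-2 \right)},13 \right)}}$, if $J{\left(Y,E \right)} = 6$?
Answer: $\frac{597}{221} \approx 2.7014$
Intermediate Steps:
$c{\left(z,P \right)} = P^{2} + 4 P$ ($c{\left(z,P \right)} = \left(0 + P^{2}\right) + 4 P = P^{2} + 4 P$)
$\frac{597}{c{\left(J{\left(6,-2 \right)},13 \right)}} = \frac{597}{13 \left(4 + 13\right)} = \frac{597}{13 \cdot 17} = \frac{597}{221}$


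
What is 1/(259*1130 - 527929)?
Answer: -1/235259 ≈ -4.2506e-6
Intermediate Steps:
1/(259*1130 - 527929) = 1/(292670 - 527929) = 1/(-235259) = -1/235259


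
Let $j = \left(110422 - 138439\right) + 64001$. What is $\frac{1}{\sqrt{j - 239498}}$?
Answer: $- \frac{i \sqrt{203514}}{203514} \approx - 0.0022167 i$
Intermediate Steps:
$j = 35984$ ($j = -28017 + 64001 = 35984$)
$\frac{1}{\sqrt{j - 239498}} = \frac{1}{\sqrt{35984 - 239498}} = \frac{1}{\sqrt{-203514}} = \frac{1}{i \sqrt{203514}} = - \frac{i \sqrt{203514}}{203514}$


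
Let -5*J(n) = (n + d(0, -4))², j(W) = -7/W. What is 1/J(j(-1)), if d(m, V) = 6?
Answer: -5/169 ≈ -0.029586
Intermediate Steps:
J(n) = -(6 + n)²/5 (J(n) = -(n + 6)²/5 = -(6 + n)²/5)
1/J(j(-1)) = 1/(-(6 - 7/(-1))²/5) = 1/(-(6 - 7*(-1))²/5) = 1/(-(6 + 7)²/5) = 1/(-⅕*13²) = 1/(-⅕*169) = 1/(-169/5) = -5/169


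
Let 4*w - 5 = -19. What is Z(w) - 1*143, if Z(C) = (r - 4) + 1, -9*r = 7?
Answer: -1321/9 ≈ -146.78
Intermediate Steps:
r = -7/9 (r = -⅑*7 = -7/9 ≈ -0.77778)
w = -7/2 (w = 5/4 + (¼)*(-19) = 5/4 - 19/4 = -7/2 ≈ -3.5000)
Z(C) = -34/9 (Z(C) = (-7/9 - 4) + 1 = -43/9 + 1 = -34/9)
Z(w) - 1*143 = -34/9 - 1*143 = -34/9 - 143 = -1321/9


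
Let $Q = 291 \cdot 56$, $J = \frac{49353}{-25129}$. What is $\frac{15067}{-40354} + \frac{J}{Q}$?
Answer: $- \frac{1028660166215}{2754175188856} \approx -0.37349$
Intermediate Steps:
$J = - \frac{49353}{25129}$ ($J = 49353 \left(- \frac{1}{25129}\right) = - \frac{49353}{25129} \approx -1.964$)
$Q = 16296$
$\frac{15067}{-40354} + \frac{J}{Q} = \frac{15067}{-40354} - \frac{49353}{25129 \cdot 16296} = 15067 \left(- \frac{1}{40354}\right) - \frac{16451}{136500728} = - \frac{15067}{40354} - \frac{16451}{136500728} = - \frac{1028660166215}{2754175188856}$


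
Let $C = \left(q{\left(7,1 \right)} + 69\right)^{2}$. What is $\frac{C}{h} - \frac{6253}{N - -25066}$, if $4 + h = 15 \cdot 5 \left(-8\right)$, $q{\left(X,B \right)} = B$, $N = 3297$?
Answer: $- \frac{35688878}{4282813} \approx -8.333$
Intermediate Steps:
$C = 4900$ ($C = \left(1 + 69\right)^{2} = 70^{2} = 4900$)
$h = -604$ ($h = -4 + 15 \cdot 5 \left(-8\right) = -4 + 75 \left(-8\right) = -4 - 600 = -604$)
$\frac{C}{h} - \frac{6253}{N - -25066} = \frac{4900}{-604} - \frac{6253}{3297 - -25066} = 4900 \left(- \frac{1}{604}\right) - \frac{6253}{3297 + 25066} = - \frac{1225}{151} - \frac{6253}{28363} = - \frac{35688878}{4282813}$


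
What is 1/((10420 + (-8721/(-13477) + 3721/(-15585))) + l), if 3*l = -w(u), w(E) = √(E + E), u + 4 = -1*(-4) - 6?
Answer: 114927726808635187890/1197593858473501945496131 + 14705466808170675*I*√3/2395187716947003890992262 ≈ 9.5966e-5 + 1.0634e-8*I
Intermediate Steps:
u = -6 (u = -4 + (-1*(-4) - 6) = -4 + (4 - 6) = -4 - 2 = -6)
w(E) = √2*√E (w(E) = √(2*E) = √2*√E)
l = -2*I*√3/3 (l = (-√2*√(-6))/3 = (-√2*I*√6)/3 = (-2*I*√3)/3 = -2*I*√3/3 ≈ -1.1547*I)
1/((10420 + (-8721/(-13477) + 3721/(-15585))) + l) = 1/((10420 + (-8721/(-13477) + 3721/(-15585))) - 2*I*√3/3) = 1/((10420 + (-8721*(-1/13477) + 3721*(-1/15585))) - 2*I*√3/3) = 1/((10420 + (8721/13477 - 3721/15585)) - 2*I*√3/3) = 1/((10420 + 85768868/210039045) - 2*I*√3/3) = 1/(2188692617768/210039045 - 2*I*√3/3)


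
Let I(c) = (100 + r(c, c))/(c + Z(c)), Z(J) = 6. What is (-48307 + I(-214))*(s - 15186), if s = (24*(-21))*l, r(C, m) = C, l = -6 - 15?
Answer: 889225167/4 ≈ 2.2231e+8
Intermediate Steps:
l = -21
s = 10584 (s = (24*(-21))*(-21) = -504*(-21) = 10584)
I(c) = (100 + c)/(6 + c) (I(c) = (100 + c)/(c + 6) = (100 + c)/(6 + c))
(-48307 + I(-214))*(s - 15186) = (-48307 + (100 - 214)/(6 - 214))*(10584 - 15186) = (-48307 - 114/(-208))*(-4602) = (-48307 - 1/208*(-114))*(-4602) = (-48307 + 57/104)*(-4602) = -5023871/104*(-4602) = 889225167/4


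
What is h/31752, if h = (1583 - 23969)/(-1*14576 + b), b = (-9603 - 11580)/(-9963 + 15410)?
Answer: 2903251/60038991180 ≈ 4.8356e-5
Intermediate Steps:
b = -21183/5447 ≈ -3.8889
h = 121936542/79416655 (h = (1583 - 23969)/(-1*14576 - 21183/5447) = -22386/(-14576 - 21183/5447) = -22386/(-79416655/5447) = -22386*(-5447/79416655) = 121936542/79416655 ≈ 1.5354)
h/31752 = (121936542/79416655)/31752 = (121936542/79416655)*(1/31752) = 2903251/60038991180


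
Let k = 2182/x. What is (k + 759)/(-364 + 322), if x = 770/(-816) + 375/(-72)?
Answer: -169139/17570 ≈ -9.6266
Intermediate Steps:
x = -1255/204 (x = 770*(-1/816) + 375*(-1/72) = -385/408 - 125/24 = -1255/204 ≈ -6.1520)
k = -445128/1255 (k = 2182/(-1255/204) = 2182*(-204/1255) = -445128/1255 ≈ -354.68)
(k + 759)/(-364 + 322) = (-445128/1255 + 759)/(-364 + 322) = (507417/1255)/(-42) = (507417/1255)*(-1/42) = -169139/17570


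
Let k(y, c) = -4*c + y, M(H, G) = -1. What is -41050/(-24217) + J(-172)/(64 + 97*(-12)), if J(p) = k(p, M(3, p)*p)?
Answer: 3299081/1331935 ≈ 2.4769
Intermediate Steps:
k(y, c) = y - 4*c
J(p) = 5*p (J(p) = p - (-4)*p = p + 4*p = 5*p)
-41050/(-24217) + J(-172)/(64 + 97*(-12)) = -41050/(-24217) + (5*(-172))/(64 + 97*(-12)) = -41050*(-1/24217) - 860/(64 - 1164) = 41050/24217 - 860/(-1100) = 41050/24217 - 860*(-1/1100) = 41050/24217 + 43/55 = 3299081/1331935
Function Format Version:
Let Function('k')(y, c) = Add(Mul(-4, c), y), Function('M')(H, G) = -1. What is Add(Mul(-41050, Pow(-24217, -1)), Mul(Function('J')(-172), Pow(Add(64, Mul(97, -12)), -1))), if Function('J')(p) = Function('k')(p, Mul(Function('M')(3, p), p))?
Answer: Rational(3299081, 1331935) ≈ 2.4769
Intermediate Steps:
Function('k')(y, c) = Add(y, Mul(-4, c))
Function('J')(p) = Mul(5, p) (Function('J')(p) = Add(p, Mul(-4, Mul(-1, p))) = Add(p, Mul(4, p)) = Mul(5, p))
Add(Mul(-41050, Pow(-24217, -1)), Mul(Function('J')(-172), Pow(Add(64, Mul(97, -12)), -1))) = Add(Mul(-41050, Pow(-24217, -1)), Mul(Mul(5, -172), Pow(Add(64, Mul(97, -12)), -1))) = Add(Mul(-41050, Rational(-1, 24217)), Mul(-860, Pow(Add(64, -1164), -1))) = Add(Rational(41050, 24217), Mul(-860, Pow(-1100, -1))) = Add(Rational(41050, 24217), Mul(-860, Rational(-1, 1100))) = Add(Rational(41050, 24217), Rational(43, 55)) = Rational(3299081, 1331935)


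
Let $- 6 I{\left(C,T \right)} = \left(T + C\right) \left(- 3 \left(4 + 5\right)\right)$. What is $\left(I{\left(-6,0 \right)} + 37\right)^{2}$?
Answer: $100$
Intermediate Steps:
$I{\left(C,T \right)} = \frac{9 C}{2} + \frac{9 T}{2}$ ($I{\left(C,T \right)} = - \frac{\left(T + C\right) \left(- 3 \left(4 + 5\right)\right)}{6} = - \frac{\left(C + T\right) \left(\left(-3\right) 9\right)}{6} = - \frac{\left(C + T\right) \left(-27\right)}{6} = - \frac{- 27 C - 27 T}{6} = \frac{9 C}{2} + \frac{9 T}{2}$)
$\left(I{\left(-6,0 \right)} + 37\right)^{2} = \left(\left(\frac{9}{2} \left(-6\right) + \frac{9}{2} \cdot 0\right) + 37\right)^{2} = \left(\left(-27 + 0\right) + 37\right)^{2} = \left(-27 + 37\right)^{2} = 10^{2} = 100$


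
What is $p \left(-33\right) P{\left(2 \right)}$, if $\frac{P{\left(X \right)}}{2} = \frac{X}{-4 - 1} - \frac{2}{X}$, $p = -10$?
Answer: $-924$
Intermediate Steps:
$P{\left(X \right)} = - \frac{4}{X} - \frac{2 X}{5}$ ($P{\left(X \right)} = 2 \left(\frac{X}{-4 - 1} - \frac{2}{X}\right) = 2 \left(\frac{X}{-5} - \frac{2}{X}\right) = 2 \left(X \left(- \frac{1}{5}\right) - \frac{2}{X}\right) = 2 \left(- \frac{X}{5} - \frac{2}{X}\right) = 2 \left(- \frac{2}{X} - \frac{X}{5}\right) = - \frac{4}{X} - \frac{2 X}{5}$)
$p \left(-33\right) P{\left(2 \right)} = \left(-10\right) \left(-33\right) \left(- \frac{4}{2} - \frac{4}{5}\right) = 330 \left(\left(-4\right) \frac{1}{2} - \frac{4}{5}\right) = 330 \left(-2 - \frac{4}{5}\right) = 330 \left(- \frac{14}{5}\right) = -924$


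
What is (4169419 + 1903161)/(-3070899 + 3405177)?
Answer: 3036290/167139 ≈ 18.166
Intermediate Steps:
(4169419 + 1903161)/(-3070899 + 3405177) = 6072580/334278 = 6072580*(1/334278) = 3036290/167139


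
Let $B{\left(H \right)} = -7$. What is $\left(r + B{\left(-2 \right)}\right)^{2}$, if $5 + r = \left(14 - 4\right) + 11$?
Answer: $81$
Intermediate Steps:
$r = 16$ ($r = -5 + \left(\left(14 - 4\right) + 11\right) = -5 + \left(10 + 11\right) = -5 + 21 = 16$)
$\left(r + B{\left(-2 \right)}\right)^{2} = \left(16 - 7\right)^{2} = 9^{2} = 81$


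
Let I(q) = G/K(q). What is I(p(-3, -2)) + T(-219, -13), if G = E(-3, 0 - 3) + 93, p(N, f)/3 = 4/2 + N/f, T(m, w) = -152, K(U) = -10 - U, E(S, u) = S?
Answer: -6412/41 ≈ -156.39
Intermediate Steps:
p(N, f) = 6 + 3*N/f (p(N, f) = 3*(4/2 + N/f) = 3*(4*(½) + N/f) = 3*(2 + N/f) = 6 + 3*N/f)
G = 90 (G = -3 + 93 = 90)
I(q) = 90/(-10 - q)
I(p(-3, -2)) + T(-219, -13) = -90/(10 + (6 + 3*(-3)/(-2))) - 152 = -90/(10 + (6 + 3*(-3)*(-½))) - 152 = -90/(10 + (6 + 9/2)) - 152 = -90/(10 + 21/2) - 152 = -90/41/2 - 152 = -90*2/41 - 152 = -180/41 - 152 = -6412/41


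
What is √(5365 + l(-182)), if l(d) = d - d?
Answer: √5365 ≈ 73.246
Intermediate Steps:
l(d) = 0
√(5365 + l(-182)) = √(5365 + 0) = √5365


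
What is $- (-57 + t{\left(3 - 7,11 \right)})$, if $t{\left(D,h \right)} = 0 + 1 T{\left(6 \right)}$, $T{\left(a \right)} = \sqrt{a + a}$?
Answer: $57 - 2 \sqrt{3} \approx 53.536$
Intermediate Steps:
$T{\left(a \right)} = \sqrt{2} \sqrt{a}$ ($T{\left(a \right)} = \sqrt{2 a} = \sqrt{2} \sqrt{a}$)
$t{\left(D,h \right)} = 2 \sqrt{3}$ ($t{\left(D,h \right)} = 0 + 1 \sqrt{2} \sqrt{6} = 0 + 1 \cdot 2 \sqrt{3} = 0 + 2 \sqrt{3} = 2 \sqrt{3}$)
$- (-57 + t{\left(3 - 7,11 \right)}) = - (-57 + 2 \sqrt{3}) = 57 - 2 \sqrt{3}$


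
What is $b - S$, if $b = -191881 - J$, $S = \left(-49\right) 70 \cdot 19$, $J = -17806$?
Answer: $-108905$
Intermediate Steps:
$S = -65170$ ($S = \left(-3430\right) 19 = -65170$)
$b = -174075$ ($b = -191881 - -17806 = -191881 + 17806 = -174075$)
$b - S = -174075 - -65170 = -174075 + 65170 = -108905$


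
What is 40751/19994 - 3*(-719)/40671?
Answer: 566836993/271058658 ≈ 2.0912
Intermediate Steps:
40751/19994 - 3*(-719)/40671 = 40751*(1/19994) + 2157*(1/40671) = 40751/19994 + 719/13557 = 566836993/271058658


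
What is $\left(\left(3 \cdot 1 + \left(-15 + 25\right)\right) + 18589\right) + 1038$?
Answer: $19640$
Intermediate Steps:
$\left(\left(3 \cdot 1 + \left(-15 + 25\right)\right) + 18589\right) + 1038 = \left(\left(3 + 10\right) + 18589\right) + 1038 = \left(13 + 18589\right) + 1038 = 18602 + 1038 = 19640$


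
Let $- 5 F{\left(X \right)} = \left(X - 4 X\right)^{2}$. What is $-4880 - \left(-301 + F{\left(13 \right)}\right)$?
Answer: $- \frac{21374}{5} \approx -4274.8$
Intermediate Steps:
$F{\left(X \right)} = - \frac{9 X^{2}}{5}$ ($F{\left(X \right)} = - \frac{\left(X - 4 X\right)^{2}}{5} = - \frac{\left(- 3 X\right)^{2}}{5} = - \frac{9 X^{2}}{5}$)
$-4880 - \left(-301 + F{\left(13 \right)}\right) = -4880 - \left(-301 - \frac{9 \cdot 13^{2}}{5}\right) = -4880 - \left(-301 - \frac{1521}{5}\right) = -4880 + \left(301 - - \frac{1521}{5}\right) = -4880 + \left(301 + \frac{1521}{5}\right) = -4880 + \frac{3026}{5} = - \frac{21374}{5}$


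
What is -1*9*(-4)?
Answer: 36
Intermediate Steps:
-1*9*(-4) = -9*(-4) = 36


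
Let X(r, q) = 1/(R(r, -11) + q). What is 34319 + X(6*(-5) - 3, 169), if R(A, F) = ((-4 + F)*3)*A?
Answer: 56763627/1654 ≈ 34319.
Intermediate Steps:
R(A, F) = A*(-12 + 3*F) (R(A, F) = (-12 + 3*F)*A = A*(-12 + 3*F))
X(r, q) = 1/(q - 45*r) (X(r, q) = 1/(3*r*(-4 - 11) + q) = 1/(3*r*(-15) + q) = 1/(-45*r + q) = 1/(q - 45*r))
34319 + X(6*(-5) - 3, 169) = 34319 + 1/(169 - 45*(6*(-5) - 3)) = 34319 + 1/(169 - 45*(-30 - 3)) = 34319 + 1/(169 - 45*(-33)) = 34319 + 1/(169 + 1485) = 34319 + 1/1654 = 56763627/1654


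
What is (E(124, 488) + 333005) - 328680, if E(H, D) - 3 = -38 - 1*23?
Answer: 4267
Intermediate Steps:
E(H, D) = -58 (E(H, D) = 3 + (-38 - 1*23) = 3 + (-38 - 23) = 3 - 61 = -58)
(E(124, 488) + 333005) - 328680 = (-58 + 333005) - 328680 = 332947 - 328680 = 4267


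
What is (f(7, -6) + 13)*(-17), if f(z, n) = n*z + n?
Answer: 595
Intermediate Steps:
f(z, n) = n + n*z
(f(7, -6) + 13)*(-17) = (-6*(1 + 7) + 13)*(-17) = (-6*8 + 13)*(-17) = (-48 + 13)*(-17) = -35*(-17) = 595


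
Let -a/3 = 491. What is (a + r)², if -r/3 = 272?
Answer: 5239521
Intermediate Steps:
a = -1473 (a = -3*491 = -1473)
r = -816 (r = -3*272 = -816)
(a + r)² = (-1473 - 816)² = (-2289)² = 5239521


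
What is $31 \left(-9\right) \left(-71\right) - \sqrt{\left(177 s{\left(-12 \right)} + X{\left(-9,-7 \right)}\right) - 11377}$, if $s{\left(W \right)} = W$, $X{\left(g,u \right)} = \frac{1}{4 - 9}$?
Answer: $19809 - \frac{i \sqrt{337530}}{5} \approx 19809.0 - 116.19 i$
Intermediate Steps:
$X{\left(g,u \right)} = - \frac{1}{5}$ ($X{\left(g,u \right)} = \frac{1}{-5} = - \frac{1}{5}$)
$31 \left(-9\right) \left(-71\right) - \sqrt{\left(177 s{\left(-12 \right)} + X{\left(-9,-7 \right)}\right) - 11377} = 31 \left(-9\right) \left(-71\right) - \sqrt{\left(177 \left(-12\right) - \frac{1}{5}\right) - 11377} = \left(-279\right) \left(-71\right) - \sqrt{\left(-2124 - \frac{1}{5}\right) - 11377} = 19809 - \sqrt{- \frac{10621}{5} - 11377} = 19809 - \sqrt{- \frac{67506}{5}} = 19809 - \frac{i \sqrt{337530}}{5}$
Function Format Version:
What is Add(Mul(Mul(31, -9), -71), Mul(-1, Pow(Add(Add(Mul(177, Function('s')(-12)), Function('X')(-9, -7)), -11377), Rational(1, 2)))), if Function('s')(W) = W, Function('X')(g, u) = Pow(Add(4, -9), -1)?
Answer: Add(19809, Mul(Rational(-1, 5), I, Pow(337530, Rational(1, 2)))) ≈ Add(19809., Mul(-116.19, I))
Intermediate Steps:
Function('X')(g, u) = Rational(-1, 5) (Function('X')(g, u) = Pow(-5, -1) = Rational(-1, 5))
Add(Mul(Mul(31, -9), -71), Mul(-1, Pow(Add(Add(Mul(177, Function('s')(-12)), Function('X')(-9, -7)), -11377), Rational(1, 2)))) = Add(Mul(Mul(31, -9), -71), Mul(-1, Pow(Add(Add(Mul(177, -12), Rational(-1, 5)), -11377), Rational(1, 2)))) = Add(Mul(-279, -71), Mul(-1, Pow(Add(Add(-2124, Rational(-1, 5)), -11377), Rational(1, 2)))) = Add(19809, Mul(-1, Pow(Add(Rational(-10621, 5), -11377), Rational(1, 2)))) = Add(19809, Mul(-1, Pow(Rational(-67506, 5), Rational(1, 2)))) = Add(19809, Mul(-1, Mul(Rational(1, 5), I, Pow(337530, Rational(1, 2))))) = Add(19809, Mul(Rational(-1, 5), I, Pow(337530, Rational(1, 2))))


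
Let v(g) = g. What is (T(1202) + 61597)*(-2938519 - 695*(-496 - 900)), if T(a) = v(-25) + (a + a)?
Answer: -125923896824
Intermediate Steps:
T(a) = -25 + 2*a (T(a) = -25 + (a + a) = -25 + 2*a)
(T(1202) + 61597)*(-2938519 - 695*(-496 - 900)) = ((-25 + 2*1202) + 61597)*(-2938519 - 695*(-496 - 900)) = ((-25 + 2404) + 61597)*(-2938519 - 695*(-1396)) = (2379 + 61597)*(-2938519 + 970220) = 63976*(-1968299) = -125923896824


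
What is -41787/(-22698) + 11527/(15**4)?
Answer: 264122969/127676250 ≈ 2.0687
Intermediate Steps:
-41787/(-22698) + 11527/(15**4) = -41787*(-1/22698) + 11527/50625 = 4643/2522 + 11527*(1/50625) = 4643/2522 + 11527/50625 = 264122969/127676250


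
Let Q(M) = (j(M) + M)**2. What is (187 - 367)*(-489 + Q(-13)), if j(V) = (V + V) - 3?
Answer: -229500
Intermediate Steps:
j(V) = -3 + 2*V (j(V) = 2*V - 3 = -3 + 2*V)
Q(M) = (-3 + 3*M)**2 (Q(M) = ((-3 + 2*M) + M)**2 = (-3 + 3*M)**2)
(187 - 367)*(-489 + Q(-13)) = (187 - 367)*(-489 + 9*(-1 - 13)**2) = -180*(-489 + 9*(-14)**2) = -180*(-489 + 9*196) = -180*(-489 + 1764) = -180*1275 = -229500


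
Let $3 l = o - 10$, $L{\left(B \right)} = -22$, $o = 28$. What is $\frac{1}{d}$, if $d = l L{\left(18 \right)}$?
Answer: $- \frac{1}{132} \approx -0.0075758$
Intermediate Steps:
$l = 6$ ($l = \frac{28 - 10}{3} = \frac{1}{3} \cdot 18 = 6$)
$d = -132$ ($d = 6 \left(-22\right) = -132$)
$\frac{1}{d} = \frac{1}{-132} = - \frac{1}{132}$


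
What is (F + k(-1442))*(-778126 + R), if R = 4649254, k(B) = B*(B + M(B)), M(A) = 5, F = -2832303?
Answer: -2942634078072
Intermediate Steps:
k(B) = B*(5 + B) (k(B) = B*(B + 5) = B*(5 + B))
(F + k(-1442))*(-778126 + R) = (-2832303 - 1442*(5 - 1442))*(-778126 + 4649254) = (-2832303 - 1442*(-1437))*3871128 = (-2832303 + 2072154)*3871128 = -760149*3871128 = -2942634078072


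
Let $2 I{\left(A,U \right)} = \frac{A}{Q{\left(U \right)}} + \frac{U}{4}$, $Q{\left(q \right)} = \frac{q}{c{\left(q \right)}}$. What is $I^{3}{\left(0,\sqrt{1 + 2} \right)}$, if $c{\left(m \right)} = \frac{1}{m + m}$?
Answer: $\frac{3 \sqrt{3}}{512} \approx 0.010149$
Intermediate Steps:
$c{\left(m \right)} = \frac{1}{2 m}$
$Q{\left(q \right)} = 2 q^{2}$ ($Q{\left(q \right)} = \frac{q}{\frac{1}{2} \frac{1}{q}} = q 2 q = 2 q^{2}$)
$I{\left(A,U \right)} = \frac{U}{8} + \frac{A}{4 U^{2}}$ ($I{\left(A,U \right)} = \frac{\frac{A}{2 U^{2}} + \frac{U}{4}}{2} = \frac{\frac{U}{4} + \frac{A}{2 U^{2}}}{2} = \frac{U}{8} + \frac{A}{4 U^{2}}$)
$I^{3}{\left(0,\sqrt{1 + 2} \right)} = \left(\frac{\sqrt{1 + 2}}{8} + \frac{1}{4} \cdot 0 \frac{1}{1 + 2}\right)^{3} = \left(\frac{\sqrt{3}}{8} + \frac{1}{4} \cdot 0 \cdot \frac{1}{3}\right)^{3} = \left(\frac{\sqrt{3}}{8} + 0\right)^{3} = \left(\frac{\sqrt{3}}{8}\right)^{3} = \frac{3 \sqrt{3}}{512}$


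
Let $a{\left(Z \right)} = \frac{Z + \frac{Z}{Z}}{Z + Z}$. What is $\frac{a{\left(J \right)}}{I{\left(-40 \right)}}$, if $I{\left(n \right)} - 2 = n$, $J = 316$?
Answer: $- \frac{317}{24016} \approx -0.0132$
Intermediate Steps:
$a{\left(Z \right)} = \frac{1 + Z}{2 Z}$ ($a{\left(Z \right)} = \frac{Z + 1}{2 Z} = \left(1 + Z\right) \frac{1}{2 Z} = \frac{1 + Z}{2 Z}$)
$I{\left(n \right)} = 2 + n$
$\frac{a{\left(J \right)}}{I{\left(-40 \right)}} = \frac{\frac{1}{2} \cdot \frac{1}{316} \left(1 + 316\right)}{2 - 40} = \frac{\frac{1}{2} \cdot \frac{1}{316} \cdot 317}{-38} = \frac{317}{632} \left(- \frac{1}{38}\right) = - \frac{317}{24016}$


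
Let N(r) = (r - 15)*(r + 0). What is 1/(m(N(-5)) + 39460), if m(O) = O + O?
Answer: 1/39660 ≈ 2.5214e-5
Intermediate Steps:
N(r) = r*(-15 + r) (N(r) = (-15 + r)*r = r*(-15 + r))
m(O) = 2*O
1/(m(N(-5)) + 39460) = 1/(2*(-5*(-15 - 5)) + 39460) = 1/(2*(-5*(-20)) + 39460) = 1/(2*100 + 39460) = 1/(200 + 39460) = 1/39660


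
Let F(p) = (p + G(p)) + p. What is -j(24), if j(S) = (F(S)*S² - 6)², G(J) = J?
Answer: -1719429156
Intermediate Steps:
F(p) = 3*p (F(p) = (p + p) + p = 2*p + p = 3*p)
j(S) = (-6 + 3*S³)² (j(S) = ((3*S)*S² - 6)² = (3*S³ - 6)² = (-6 + 3*S³)²)
-j(24) = -9*(-2 + 24³)² = -9*(-2 + 13824)² = -9*13822² = -9*191047684 = -1*1719429156 = -1719429156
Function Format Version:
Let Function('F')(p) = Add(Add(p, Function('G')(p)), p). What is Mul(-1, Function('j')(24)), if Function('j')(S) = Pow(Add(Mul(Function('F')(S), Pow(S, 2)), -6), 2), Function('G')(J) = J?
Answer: -1719429156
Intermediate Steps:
Function('F')(p) = Mul(3, p) (Function('F')(p) = Add(Add(p, p), p) = Add(Mul(2, p), p) = Mul(3, p))
Function('j')(S) = Pow(Add(-6, Mul(3, Pow(S, 3))), 2) (Function('j')(S) = Pow(Add(Mul(Mul(3, S), Pow(S, 2)), -6), 2) = Pow(Add(Mul(3, Pow(S, 3)), -6), 2) = Pow(Add(-6, Mul(3, Pow(S, 3))), 2))
Mul(-1, Function('j')(24)) = Mul(-1, Mul(9, Pow(Add(-2, Pow(24, 3)), 2))) = Mul(-1, Mul(9, Pow(Add(-2, 13824), 2))) = Mul(-1, Mul(9, Pow(13822, 2))) = Mul(-1, Mul(9, 191047684)) = Mul(-1, 1719429156) = -1719429156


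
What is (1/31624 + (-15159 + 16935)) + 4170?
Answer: 188036305/31624 ≈ 5946.0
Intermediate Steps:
(1/31624 + (-15159 + 16935)) + 4170 = (1/31624 + 1776) + 4170 = 56164225/31624 + 4170 = 188036305/31624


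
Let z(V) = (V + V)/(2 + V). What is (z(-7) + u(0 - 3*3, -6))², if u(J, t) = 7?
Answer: 2401/25 ≈ 96.040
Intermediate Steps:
z(V) = 2*V/(2 + V) (z(V) = (2*V)/(2 + V) = 2*V/(2 + V))
(z(-7) + u(0 - 3*3, -6))² = (2*(-7)/(2 - 7) + 7)² = (2*(-7)/(-5) + 7)² = (2*(-7)*(-⅕) + 7)² = (14/5 + 7)² = (49/5)² = 2401/25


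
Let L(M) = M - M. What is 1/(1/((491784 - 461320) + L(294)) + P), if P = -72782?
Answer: -30464/2217230847 ≈ -1.3740e-5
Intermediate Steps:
L(M) = 0
1/(1/((491784 - 461320) + L(294)) + P) = 1/(1/((491784 - 461320) + 0) - 72782) = 1/(1/(30464 + 0) - 72782) = 1/(1/30464 - 72782) = 1/(-2217230847/30464) = -30464/2217230847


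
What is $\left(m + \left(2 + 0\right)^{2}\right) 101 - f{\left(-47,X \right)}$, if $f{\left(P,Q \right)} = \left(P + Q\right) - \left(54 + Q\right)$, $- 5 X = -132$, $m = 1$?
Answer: $606$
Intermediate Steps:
$X = \frac{132}{5}$ ($X = \left(- \frac{1}{5}\right) \left(-132\right) = \frac{132}{5} \approx 26.4$)
$f{\left(P,Q \right)} = -54 + P$
$\left(m + \left(2 + 0\right)^{2}\right) 101 - f{\left(-47,X \right)} = \left(1 + \left(2 + 0\right)^{2}\right) 101 - \left(-54 - 47\right) = \left(1 + 2^{2}\right) 101 - -101 = \left(1 + 4\right) 101 + 101 = 5 \cdot 101 + 101 = 505 + 101 = 606$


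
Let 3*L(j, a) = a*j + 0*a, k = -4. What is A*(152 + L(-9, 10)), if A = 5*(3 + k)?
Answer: -610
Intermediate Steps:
A = -5 (A = 5*(3 - 4) = 5*(-1) = -5)
L(j, a) = a*j/3 (L(j, a) = (a*j + 0*a)/3 = (a*j + 0)/3 = (a*j)/3 = a*j/3)
A*(152 + L(-9, 10)) = -5*(152 + (⅓)*10*(-9)) = -5*(152 - 30) = -5*122 = -610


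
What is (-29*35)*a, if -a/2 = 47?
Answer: 95410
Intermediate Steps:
a = -94 (a = -2*47 = -94)
(-29*35)*a = -29*35*(-94) = -1015*(-94) = 95410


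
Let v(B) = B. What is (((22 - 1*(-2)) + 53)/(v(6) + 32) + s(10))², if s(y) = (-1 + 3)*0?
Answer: 5929/1444 ≈ 4.1060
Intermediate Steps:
s(y) = 0 (s(y) = 2*0 = 0)
(((22 - 1*(-2)) + 53)/(v(6) + 32) + s(10))² = (((22 - 1*(-2)) + 53)/(6 + 32) + 0)² = (((22 + 2) + 53)/38 + 0)² = ((24 + 53)*(1/38) + 0)² = (77*(1/38) + 0)² = (77/38 + 0)² = (77/38)² = 5929/1444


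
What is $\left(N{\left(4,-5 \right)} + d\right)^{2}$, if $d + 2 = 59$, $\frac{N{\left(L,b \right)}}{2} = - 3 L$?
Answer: $1089$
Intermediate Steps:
$N{\left(L,b \right)} = - 6 L$ ($N{\left(L,b \right)} = 2 \left(- 3 L\right) = - 6 L$)
$d = 57$ ($d = -2 + 59 = 57$)
$\left(N{\left(4,-5 \right)} + d\right)^{2} = \left(\left(-6\right) 4 + 57\right)^{2} = \left(-24 + 57\right)^{2} = 33^{2} = 1089$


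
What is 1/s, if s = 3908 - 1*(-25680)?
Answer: 1/29588 ≈ 3.3797e-5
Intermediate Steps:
s = 29588 (s = 3908 + 25680 = 29588)
1/s = 1/29588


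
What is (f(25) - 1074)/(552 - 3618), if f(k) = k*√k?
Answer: 13/42 ≈ 0.30952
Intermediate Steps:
f(k) = k^(3/2)
(f(25) - 1074)/(552 - 3618) = (25^(3/2) - 1074)/(552 - 3618) = (125 - 1074)/(-3066) = -949*(-1/3066) = 13/42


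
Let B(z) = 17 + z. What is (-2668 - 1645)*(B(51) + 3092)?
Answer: -13629080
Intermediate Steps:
(-2668 - 1645)*(B(51) + 3092) = (-2668 - 1645)*((17 + 51) + 3092) = -4313*(68 + 3092) = -4313*3160 = -13629080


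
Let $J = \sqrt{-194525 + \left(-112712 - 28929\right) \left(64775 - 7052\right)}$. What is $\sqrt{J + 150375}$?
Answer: $\sqrt{150375 + 4 i \sqrt{511008623}} \approx 403.63 + 112.01 i$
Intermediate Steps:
$J = 4 i \sqrt{511008623}$ ($J = \sqrt{-194525 - 8175943443} = \sqrt{-8176137968} = 4 i \sqrt{511008623} \approx 90422.0 i$)
$\sqrt{J + 150375} = \sqrt{4 i \sqrt{511008623} + 150375} = \sqrt{150375 + 4 i \sqrt{511008623}}$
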